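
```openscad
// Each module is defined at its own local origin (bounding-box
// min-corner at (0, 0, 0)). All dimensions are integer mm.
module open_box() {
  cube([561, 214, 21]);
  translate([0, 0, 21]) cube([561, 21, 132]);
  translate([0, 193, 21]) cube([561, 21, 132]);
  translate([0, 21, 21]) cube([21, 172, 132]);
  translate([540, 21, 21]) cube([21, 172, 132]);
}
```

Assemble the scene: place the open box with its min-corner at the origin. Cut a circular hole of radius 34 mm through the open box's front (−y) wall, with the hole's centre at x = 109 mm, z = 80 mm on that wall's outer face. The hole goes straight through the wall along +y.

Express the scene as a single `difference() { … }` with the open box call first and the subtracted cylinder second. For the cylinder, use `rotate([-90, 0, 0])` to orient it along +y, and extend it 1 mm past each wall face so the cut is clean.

difference() {
  open_box();
  translate([109, -1, 80]) rotate([-90, 0, 0]) cylinder(h = 23, r = 34);
}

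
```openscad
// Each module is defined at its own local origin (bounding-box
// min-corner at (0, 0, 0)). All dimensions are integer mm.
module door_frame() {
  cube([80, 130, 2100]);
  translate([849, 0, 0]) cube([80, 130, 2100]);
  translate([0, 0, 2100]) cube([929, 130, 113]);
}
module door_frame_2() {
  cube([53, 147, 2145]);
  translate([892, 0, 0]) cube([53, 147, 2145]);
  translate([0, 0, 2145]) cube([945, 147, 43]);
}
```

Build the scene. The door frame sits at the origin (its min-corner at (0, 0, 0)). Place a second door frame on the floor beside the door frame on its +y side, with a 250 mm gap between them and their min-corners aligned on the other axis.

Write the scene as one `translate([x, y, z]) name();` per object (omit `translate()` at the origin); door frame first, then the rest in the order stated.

door_frame();
translate([0, 380, 0]) door_frame_2();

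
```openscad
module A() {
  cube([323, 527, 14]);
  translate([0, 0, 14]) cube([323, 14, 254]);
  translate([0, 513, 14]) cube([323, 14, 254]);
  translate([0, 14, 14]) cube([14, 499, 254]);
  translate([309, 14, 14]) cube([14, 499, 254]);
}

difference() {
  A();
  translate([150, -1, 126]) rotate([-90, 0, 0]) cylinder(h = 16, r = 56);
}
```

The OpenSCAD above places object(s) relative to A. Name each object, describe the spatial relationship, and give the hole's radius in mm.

The subtracted cylinder has r = 56 mm.

A is an open box. The open box has a circular hole through its front wall. The hole's radius is 56 mm.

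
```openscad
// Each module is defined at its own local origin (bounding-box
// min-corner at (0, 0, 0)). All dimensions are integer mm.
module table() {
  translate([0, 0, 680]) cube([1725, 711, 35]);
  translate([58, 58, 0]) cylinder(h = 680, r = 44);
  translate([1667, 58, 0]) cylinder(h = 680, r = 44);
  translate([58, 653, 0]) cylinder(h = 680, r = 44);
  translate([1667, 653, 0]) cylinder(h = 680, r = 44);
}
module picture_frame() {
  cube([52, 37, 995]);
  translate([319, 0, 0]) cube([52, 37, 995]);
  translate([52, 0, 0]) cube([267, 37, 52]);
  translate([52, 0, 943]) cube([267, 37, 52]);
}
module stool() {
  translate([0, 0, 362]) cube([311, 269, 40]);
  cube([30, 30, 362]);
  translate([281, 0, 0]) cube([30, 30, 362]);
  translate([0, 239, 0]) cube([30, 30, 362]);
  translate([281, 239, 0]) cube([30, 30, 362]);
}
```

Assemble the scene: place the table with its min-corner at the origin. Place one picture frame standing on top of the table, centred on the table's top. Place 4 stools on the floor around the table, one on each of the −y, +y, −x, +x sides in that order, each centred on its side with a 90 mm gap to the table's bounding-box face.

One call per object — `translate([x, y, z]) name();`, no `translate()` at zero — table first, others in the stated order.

table();
translate([677, 337, 715]) picture_frame();
translate([707, -359, 0]) stool();
translate([707, 801, 0]) stool();
translate([-401, 221, 0]) stool();
translate([1815, 221, 0]) stool();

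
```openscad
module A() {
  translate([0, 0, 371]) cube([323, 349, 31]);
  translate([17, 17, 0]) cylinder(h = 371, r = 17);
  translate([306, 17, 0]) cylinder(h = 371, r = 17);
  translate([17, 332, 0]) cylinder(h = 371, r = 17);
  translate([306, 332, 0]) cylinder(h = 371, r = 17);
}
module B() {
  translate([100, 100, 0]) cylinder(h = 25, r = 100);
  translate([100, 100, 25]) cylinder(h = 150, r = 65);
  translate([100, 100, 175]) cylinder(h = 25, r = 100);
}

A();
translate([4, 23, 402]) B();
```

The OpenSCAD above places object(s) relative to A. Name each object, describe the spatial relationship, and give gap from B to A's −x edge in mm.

The spool's min-x is at 4; the stool's min-x is 0; gap = 4 mm.

A is a stool. B is a spool. The spool is on top of the stool. The gap from the spool to the stool's −x edge is 4 mm.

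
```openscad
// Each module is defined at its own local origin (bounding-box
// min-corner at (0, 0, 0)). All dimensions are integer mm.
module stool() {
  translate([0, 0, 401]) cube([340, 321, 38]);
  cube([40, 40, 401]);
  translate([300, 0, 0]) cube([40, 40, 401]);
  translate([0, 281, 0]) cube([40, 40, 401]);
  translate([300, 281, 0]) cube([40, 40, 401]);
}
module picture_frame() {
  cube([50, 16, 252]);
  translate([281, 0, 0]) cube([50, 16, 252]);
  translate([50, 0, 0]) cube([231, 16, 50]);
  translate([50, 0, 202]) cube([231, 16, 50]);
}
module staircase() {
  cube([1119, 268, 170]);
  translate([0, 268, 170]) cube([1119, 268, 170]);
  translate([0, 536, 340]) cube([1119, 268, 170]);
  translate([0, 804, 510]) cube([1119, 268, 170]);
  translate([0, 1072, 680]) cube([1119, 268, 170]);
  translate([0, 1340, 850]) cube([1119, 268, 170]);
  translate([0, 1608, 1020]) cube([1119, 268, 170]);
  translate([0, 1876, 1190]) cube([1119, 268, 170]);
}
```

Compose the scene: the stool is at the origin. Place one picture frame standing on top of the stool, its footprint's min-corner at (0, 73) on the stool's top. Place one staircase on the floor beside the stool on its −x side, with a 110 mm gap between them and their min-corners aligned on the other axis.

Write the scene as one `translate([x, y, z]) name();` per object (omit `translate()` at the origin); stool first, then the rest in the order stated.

stool();
translate([0, 73, 439]) picture_frame();
translate([-1229, 0, 0]) staircase();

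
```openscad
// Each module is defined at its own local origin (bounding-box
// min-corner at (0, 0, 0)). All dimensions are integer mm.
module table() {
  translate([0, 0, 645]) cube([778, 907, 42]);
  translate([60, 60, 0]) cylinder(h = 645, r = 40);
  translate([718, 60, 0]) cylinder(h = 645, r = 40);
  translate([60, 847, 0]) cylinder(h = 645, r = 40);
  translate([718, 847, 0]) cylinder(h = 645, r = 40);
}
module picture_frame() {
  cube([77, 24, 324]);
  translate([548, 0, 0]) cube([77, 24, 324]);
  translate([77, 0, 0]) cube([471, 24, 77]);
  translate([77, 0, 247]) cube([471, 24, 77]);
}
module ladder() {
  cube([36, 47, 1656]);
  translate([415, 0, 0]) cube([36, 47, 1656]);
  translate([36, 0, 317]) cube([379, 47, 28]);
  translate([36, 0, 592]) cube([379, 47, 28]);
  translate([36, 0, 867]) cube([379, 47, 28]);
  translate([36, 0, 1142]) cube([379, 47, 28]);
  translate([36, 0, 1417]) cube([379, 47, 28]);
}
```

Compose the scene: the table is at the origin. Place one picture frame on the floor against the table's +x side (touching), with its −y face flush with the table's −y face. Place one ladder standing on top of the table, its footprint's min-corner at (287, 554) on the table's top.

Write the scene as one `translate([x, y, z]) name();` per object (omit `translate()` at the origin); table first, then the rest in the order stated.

table();
translate([778, 0, 0]) picture_frame();
translate([287, 554, 687]) ladder();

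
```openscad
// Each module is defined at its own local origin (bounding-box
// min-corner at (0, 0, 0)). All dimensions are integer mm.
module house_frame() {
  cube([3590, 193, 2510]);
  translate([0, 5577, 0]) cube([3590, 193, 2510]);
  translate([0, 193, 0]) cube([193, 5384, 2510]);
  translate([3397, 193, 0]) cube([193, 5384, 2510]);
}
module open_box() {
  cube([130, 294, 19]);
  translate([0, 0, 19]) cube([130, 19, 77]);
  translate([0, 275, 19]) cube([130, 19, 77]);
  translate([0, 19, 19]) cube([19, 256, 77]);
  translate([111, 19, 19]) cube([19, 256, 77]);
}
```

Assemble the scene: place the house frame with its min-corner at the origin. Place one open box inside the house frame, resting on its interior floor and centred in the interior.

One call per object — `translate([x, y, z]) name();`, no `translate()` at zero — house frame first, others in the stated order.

house_frame();
translate([1730, 2738, 0]) open_box();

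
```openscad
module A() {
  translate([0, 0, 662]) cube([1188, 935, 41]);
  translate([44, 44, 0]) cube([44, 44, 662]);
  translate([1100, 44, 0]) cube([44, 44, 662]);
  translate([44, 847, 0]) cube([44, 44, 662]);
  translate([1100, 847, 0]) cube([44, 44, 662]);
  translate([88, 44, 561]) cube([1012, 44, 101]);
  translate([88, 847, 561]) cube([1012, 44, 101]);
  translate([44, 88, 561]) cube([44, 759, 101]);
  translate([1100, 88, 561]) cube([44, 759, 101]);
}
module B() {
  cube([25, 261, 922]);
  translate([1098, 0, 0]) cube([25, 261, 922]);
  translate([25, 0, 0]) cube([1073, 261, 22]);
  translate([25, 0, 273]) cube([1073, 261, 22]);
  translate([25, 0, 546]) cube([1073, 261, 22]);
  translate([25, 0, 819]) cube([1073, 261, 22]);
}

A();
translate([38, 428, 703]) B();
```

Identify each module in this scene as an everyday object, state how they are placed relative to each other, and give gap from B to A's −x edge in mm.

A is a table. B is a bookshelf. The bookshelf is on top of the table. The gap from the bookshelf to the table's −x edge is 38 mm.

The bookshelf's min-x is at 38; the table's min-x is 0; gap = 38 mm.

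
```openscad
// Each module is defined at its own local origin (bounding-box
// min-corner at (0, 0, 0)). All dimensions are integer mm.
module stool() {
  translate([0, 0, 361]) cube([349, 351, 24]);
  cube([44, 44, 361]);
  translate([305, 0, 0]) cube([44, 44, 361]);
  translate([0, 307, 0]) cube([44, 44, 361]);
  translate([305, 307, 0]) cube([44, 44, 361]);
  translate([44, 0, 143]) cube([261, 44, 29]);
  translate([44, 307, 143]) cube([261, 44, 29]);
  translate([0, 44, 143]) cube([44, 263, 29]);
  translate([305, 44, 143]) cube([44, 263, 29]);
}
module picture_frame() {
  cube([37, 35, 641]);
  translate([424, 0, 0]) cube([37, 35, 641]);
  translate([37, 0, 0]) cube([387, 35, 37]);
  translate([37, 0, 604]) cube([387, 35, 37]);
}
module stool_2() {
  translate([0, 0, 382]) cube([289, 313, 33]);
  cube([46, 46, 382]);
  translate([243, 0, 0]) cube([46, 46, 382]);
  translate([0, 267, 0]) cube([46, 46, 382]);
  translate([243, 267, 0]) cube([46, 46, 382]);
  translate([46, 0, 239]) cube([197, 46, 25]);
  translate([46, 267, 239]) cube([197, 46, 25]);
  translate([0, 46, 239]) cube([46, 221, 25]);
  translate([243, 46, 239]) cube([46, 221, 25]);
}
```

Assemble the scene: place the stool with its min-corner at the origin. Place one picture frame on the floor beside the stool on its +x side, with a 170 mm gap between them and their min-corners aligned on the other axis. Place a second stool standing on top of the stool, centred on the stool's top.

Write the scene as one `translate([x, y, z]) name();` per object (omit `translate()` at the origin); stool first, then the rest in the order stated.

stool();
translate([519, 0, 0]) picture_frame();
translate([30, 19, 385]) stool_2();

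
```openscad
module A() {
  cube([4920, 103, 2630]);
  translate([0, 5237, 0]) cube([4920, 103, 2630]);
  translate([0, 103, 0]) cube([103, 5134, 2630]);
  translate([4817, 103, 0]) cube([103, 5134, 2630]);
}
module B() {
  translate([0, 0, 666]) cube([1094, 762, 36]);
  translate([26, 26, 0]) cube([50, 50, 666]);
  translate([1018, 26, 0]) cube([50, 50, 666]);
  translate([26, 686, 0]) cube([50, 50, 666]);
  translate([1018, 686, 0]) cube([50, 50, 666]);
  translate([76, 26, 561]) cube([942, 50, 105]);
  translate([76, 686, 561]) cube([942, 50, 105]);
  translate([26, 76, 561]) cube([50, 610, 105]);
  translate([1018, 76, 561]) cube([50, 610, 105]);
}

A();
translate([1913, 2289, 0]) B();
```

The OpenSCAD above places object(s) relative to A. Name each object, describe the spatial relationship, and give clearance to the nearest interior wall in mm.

A is a house frame. B is a table. The table sits inside the house frame, centred. The clearance to the nearest interior wall is 1810 mm.

Clearances: x = 1810, y = 2186; minimum 1810 mm.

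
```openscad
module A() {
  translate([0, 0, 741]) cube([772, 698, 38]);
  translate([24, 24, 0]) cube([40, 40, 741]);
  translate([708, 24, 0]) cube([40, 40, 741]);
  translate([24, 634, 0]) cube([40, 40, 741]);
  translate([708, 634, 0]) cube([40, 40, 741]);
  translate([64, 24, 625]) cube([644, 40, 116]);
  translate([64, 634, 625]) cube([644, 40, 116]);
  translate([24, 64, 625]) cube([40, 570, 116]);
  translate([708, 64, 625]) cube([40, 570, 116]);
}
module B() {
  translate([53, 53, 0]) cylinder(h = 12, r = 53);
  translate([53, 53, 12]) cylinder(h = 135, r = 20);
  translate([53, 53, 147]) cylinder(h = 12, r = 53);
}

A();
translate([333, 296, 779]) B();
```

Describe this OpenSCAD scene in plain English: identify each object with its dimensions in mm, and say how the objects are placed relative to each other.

A is a table with a 772×698 mm rectangular top, 38 mm thick, top surface at z = 779 mm, supported by four 40×40 mm square legs, each inset 24 mm from the nearest pair of top edges, running from the floor. Four apron rails, 40 mm thick and 116 mm tall, run between adjacent legs with their top edges flush with the underside of the top and their outer faces flush with the legs' outer faces.

B is a spool: two coaxial disc flanges of radius 53 mm and thickness 12 mm, joined by a core cylinder of radius 20 mm and height 135 mm. The lower flange rests on z = 0 and the three cylinders share a vertical axis.

The spool is on top of the table, centred.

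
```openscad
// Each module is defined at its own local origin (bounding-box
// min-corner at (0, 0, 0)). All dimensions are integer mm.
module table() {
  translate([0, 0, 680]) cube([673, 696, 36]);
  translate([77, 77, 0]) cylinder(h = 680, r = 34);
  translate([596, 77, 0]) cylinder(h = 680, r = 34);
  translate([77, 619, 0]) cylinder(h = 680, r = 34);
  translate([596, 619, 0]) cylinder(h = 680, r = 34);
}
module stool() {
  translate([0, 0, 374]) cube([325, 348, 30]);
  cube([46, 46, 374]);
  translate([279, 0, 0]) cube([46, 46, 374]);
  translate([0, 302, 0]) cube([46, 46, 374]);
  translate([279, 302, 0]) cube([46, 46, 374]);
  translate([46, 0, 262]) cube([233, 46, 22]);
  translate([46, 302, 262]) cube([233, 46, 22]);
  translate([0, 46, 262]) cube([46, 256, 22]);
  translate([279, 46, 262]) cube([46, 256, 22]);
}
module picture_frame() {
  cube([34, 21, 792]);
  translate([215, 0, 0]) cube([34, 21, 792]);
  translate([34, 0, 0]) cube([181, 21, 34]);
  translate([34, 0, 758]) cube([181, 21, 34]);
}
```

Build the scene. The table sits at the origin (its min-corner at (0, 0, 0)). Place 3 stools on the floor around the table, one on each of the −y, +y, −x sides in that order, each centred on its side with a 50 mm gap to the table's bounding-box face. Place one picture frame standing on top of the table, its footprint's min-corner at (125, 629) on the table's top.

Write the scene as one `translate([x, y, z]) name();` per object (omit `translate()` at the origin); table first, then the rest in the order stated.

table();
translate([174, -398, 0]) stool();
translate([174, 746, 0]) stool();
translate([-375, 174, 0]) stool();
translate([125, 629, 716]) picture_frame();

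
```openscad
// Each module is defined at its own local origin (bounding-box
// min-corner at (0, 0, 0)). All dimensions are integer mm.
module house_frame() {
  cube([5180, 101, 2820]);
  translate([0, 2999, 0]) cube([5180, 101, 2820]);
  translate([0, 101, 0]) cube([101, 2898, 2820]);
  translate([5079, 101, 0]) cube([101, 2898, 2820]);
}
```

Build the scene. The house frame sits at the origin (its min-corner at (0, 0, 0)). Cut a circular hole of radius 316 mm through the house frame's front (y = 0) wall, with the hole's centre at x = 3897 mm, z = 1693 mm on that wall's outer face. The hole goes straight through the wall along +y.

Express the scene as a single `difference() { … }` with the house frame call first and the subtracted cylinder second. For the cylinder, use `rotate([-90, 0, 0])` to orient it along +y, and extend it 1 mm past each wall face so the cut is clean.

difference() {
  house_frame();
  translate([3897, -1, 1693]) rotate([-90, 0, 0]) cylinder(h = 103, r = 316);
}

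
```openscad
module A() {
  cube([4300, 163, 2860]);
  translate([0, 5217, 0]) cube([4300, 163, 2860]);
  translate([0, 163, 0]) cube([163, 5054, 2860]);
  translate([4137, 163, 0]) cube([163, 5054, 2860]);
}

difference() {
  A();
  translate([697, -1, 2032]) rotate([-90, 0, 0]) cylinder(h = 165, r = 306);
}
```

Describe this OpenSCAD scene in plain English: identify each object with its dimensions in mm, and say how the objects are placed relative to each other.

A is the wall frame of a small rectangular building: four walls, each 2860 mm tall and 163 mm thick, enclosing a footprint 4300 mm (x) by 5380 mm (y) outside-to-outside, with no floor or roof. The front and back walls (the −y and +y sides) span the full width; the two side walls fit between them.

The house frame has a circular hole of radius 306 mm through its front wall, centred at (x = 697, z = 2032).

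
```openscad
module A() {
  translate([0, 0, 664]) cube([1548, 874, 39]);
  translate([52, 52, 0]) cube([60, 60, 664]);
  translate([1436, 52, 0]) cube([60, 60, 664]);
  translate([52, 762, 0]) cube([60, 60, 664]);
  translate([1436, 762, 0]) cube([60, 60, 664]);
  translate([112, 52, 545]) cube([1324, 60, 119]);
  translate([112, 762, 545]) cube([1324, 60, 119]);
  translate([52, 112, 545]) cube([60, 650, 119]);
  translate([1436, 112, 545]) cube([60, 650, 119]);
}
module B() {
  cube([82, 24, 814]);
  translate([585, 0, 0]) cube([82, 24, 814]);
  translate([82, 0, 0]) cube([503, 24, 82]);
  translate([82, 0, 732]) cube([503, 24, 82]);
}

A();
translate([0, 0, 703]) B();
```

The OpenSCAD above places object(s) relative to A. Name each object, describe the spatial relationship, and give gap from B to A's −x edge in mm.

The picture frame's min-x is at 0; the table's min-x is 0; gap = 0 mm.

A is a table. B is a picture frame. The picture frame is on top of the table. The gap from the picture frame to the table's −x edge is 0 mm.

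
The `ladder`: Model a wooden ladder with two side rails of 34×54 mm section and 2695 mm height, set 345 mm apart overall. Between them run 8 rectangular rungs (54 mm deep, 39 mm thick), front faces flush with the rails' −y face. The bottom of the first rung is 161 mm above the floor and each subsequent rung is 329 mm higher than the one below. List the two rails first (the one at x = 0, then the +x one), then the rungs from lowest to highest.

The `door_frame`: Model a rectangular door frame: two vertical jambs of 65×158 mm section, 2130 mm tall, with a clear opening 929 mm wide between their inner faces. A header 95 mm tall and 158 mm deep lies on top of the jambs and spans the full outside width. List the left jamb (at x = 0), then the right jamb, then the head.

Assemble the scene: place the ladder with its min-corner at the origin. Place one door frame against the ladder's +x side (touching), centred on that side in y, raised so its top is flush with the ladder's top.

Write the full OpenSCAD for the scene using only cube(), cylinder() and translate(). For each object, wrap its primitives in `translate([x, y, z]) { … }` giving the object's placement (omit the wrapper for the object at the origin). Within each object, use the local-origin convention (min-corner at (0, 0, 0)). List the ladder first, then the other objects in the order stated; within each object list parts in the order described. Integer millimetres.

cube([34, 54, 2695]);
translate([311, 0, 0]) cube([34, 54, 2695]);
translate([34, 0, 161]) cube([277, 54, 39]);
translate([34, 0, 490]) cube([277, 54, 39]);
translate([34, 0, 819]) cube([277, 54, 39]);
translate([34, 0, 1148]) cube([277, 54, 39]);
translate([34, 0, 1477]) cube([277, 54, 39]);
translate([34, 0, 1806]) cube([277, 54, 39]);
translate([34, 0, 2135]) cube([277, 54, 39]);
translate([34, 0, 2464]) cube([277, 54, 39]);
translate([345, -52, 470]) {
  cube([65, 158, 2130]);
  translate([994, 0, 0]) cube([65, 158, 2130]);
  translate([0, 0, 2130]) cube([1059, 158, 95]);
}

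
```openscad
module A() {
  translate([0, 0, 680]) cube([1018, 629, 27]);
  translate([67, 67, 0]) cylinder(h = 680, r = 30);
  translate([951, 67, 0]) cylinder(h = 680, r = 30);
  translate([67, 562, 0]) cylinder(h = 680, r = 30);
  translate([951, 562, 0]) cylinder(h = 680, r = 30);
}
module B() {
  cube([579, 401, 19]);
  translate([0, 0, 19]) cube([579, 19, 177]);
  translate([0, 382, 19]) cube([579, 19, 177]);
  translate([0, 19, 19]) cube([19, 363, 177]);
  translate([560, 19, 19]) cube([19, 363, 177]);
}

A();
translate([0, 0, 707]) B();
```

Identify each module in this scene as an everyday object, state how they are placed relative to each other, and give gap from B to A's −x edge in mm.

A is a table. B is an open box. The open box is on top of the table. The gap from the open box to the table's −x edge is 0 mm.

The open box's min-x is at 0; the table's min-x is 0; gap = 0 mm.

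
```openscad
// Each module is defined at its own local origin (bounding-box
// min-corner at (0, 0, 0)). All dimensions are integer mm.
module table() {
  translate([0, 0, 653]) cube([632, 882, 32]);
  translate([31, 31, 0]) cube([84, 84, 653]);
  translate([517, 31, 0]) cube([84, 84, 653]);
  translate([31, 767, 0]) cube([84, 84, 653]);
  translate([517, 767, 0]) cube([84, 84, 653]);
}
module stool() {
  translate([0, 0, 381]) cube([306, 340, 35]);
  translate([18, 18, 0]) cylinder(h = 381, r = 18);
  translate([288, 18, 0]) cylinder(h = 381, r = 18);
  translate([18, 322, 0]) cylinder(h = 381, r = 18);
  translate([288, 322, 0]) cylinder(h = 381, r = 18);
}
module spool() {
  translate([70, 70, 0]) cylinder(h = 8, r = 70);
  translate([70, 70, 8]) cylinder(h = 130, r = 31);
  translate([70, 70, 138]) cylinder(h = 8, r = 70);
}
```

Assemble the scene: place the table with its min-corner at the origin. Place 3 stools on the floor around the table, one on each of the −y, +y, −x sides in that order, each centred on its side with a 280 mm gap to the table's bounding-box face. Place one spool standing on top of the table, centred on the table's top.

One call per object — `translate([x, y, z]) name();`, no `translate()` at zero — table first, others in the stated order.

table();
translate([163, -620, 0]) stool();
translate([163, 1162, 0]) stool();
translate([-586, 271, 0]) stool();
translate([246, 371, 685]) spool();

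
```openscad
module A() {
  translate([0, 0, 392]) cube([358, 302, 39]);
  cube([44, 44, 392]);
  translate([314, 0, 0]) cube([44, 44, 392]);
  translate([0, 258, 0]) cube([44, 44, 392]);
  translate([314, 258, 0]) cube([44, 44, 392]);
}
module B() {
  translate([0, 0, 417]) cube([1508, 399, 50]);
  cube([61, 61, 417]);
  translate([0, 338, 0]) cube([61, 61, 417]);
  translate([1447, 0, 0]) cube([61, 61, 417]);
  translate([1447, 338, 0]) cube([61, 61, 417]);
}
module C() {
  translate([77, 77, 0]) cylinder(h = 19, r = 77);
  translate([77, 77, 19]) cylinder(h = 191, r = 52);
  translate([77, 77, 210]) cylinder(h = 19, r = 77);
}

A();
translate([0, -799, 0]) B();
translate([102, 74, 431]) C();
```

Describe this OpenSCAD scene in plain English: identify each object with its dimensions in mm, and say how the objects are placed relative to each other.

A is a simple wooden stool: a rectangular seat 358 mm (x) by 302 mm (y), 39 mm thick, top face at z = 431 mm, on four square legs, each 44×44 mm in cross-section. The legs rest on z = 0, each flush with a corner of the seat.

B is a bench: a 1508×399 mm seat slab, 50 mm thick, top at z = 467 mm, on four 61×61 mm square legs flush with the seat corners and standing on z = 0.

C is a spool: two coaxial disc flanges of radius 77 mm and thickness 19 mm, joined by a core cylinder of radius 52 mm and height 191 mm. The lower flange rests on z = 0 and the three cylinders share a vertical axis.

The bench is on the floor beside the stool on its −y side. The spool is on top of the stool, centred.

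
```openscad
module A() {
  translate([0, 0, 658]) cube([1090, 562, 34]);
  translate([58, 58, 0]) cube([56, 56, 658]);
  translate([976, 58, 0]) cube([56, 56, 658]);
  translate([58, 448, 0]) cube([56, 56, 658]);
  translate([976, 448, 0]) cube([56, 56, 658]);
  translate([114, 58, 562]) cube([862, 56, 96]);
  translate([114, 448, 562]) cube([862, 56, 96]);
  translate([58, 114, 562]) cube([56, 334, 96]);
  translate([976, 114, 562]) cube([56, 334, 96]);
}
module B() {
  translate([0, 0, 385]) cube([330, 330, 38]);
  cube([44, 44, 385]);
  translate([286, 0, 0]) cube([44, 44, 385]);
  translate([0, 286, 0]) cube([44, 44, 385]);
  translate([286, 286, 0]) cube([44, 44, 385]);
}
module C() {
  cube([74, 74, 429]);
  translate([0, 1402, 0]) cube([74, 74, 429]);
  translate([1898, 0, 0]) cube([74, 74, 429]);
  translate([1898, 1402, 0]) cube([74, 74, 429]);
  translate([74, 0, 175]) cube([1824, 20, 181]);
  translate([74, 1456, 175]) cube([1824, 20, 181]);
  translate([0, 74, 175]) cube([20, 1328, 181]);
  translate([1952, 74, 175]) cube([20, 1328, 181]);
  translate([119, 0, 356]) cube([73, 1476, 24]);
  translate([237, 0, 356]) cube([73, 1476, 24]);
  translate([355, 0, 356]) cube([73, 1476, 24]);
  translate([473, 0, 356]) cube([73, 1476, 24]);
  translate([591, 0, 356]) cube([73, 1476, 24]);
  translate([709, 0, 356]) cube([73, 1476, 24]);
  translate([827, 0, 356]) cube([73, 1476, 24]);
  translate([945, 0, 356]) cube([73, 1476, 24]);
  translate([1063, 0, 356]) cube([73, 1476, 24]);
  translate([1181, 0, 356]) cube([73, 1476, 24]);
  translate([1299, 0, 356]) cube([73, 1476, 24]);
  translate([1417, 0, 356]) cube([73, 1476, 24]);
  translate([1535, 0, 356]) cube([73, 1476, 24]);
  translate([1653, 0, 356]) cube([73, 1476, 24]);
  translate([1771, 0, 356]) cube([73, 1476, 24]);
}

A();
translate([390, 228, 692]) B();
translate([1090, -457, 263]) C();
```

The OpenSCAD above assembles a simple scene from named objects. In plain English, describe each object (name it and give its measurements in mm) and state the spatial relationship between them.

A is a rectangular dining table. The top is 1090×562×34 mm with its upper surface at z = 692 mm. It stands on four 56×56 mm square legs, each inset 58 mm from the nearest pair of top edges, running from the floor to the underside of the top. Four apron rails, 56 mm thick and 96 mm tall, run between adjacent legs with their top edges flush with the underside of the top and their outer faces flush with the legs' outer faces.

B is a simple wooden stool: a rectangular seat 330 mm (x) by 330 mm (y), 38 mm thick, top face at z = 423 mm, on four square legs, each 44×44 mm in cross-section. The legs rest on z = 0, each flush with a corner of the seat.

C is a bed frame 1972 mm long (x) by 1476 mm wide (y). Four 74×74 mm corner posts, 429 mm tall, at the corners of the footprint. Four rails of 20 mm thickness and 181 mm height run between adjacent posts with their undersides at z = 175 mm, their outer faces flush with the outside of the frame (the two x-running rails run between the posts' inner faces; the two y-running rails run between the posts' inner faces). 15 slats, each 73 mm wide (x) and 24 mm thick, lie across the top of the two x-running rails, running the full 1476 mm width of the frame in y; the slats are evenly spaced along x between the inner faces of the end posts with equal gaps (rounded down to the nearest mm) at the −x end and between each pair — any rounding remainder accumulates at the +x end.

The stool is on top of the table. The bed frame is beside the table with their tops flush at z = 692.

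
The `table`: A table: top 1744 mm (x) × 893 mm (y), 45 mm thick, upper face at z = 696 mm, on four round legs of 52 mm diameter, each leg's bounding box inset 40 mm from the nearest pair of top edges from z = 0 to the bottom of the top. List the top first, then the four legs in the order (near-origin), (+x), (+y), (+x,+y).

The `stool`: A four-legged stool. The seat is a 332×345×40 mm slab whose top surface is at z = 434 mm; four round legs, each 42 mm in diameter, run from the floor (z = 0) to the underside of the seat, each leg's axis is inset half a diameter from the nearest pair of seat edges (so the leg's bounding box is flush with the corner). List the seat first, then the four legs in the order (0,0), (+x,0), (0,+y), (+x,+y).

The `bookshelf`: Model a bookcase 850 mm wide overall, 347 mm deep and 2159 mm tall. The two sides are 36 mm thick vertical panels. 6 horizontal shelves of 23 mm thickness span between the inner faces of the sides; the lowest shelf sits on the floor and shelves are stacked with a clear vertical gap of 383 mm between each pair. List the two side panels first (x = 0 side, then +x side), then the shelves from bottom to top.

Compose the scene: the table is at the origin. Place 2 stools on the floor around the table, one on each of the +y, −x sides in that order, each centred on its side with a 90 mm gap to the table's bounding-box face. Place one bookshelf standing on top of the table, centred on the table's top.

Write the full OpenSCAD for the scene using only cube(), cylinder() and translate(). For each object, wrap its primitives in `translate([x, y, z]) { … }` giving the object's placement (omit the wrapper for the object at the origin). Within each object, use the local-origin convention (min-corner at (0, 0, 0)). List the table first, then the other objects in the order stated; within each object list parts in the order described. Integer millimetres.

translate([0, 0, 651]) cube([1744, 893, 45]);
translate([66, 66, 0]) cylinder(h = 651, r = 26);
translate([1678, 66, 0]) cylinder(h = 651, r = 26);
translate([66, 827, 0]) cylinder(h = 651, r = 26);
translate([1678, 827, 0]) cylinder(h = 651, r = 26);
translate([706, 983, 0]) {
  translate([0, 0, 394]) cube([332, 345, 40]);
  translate([21, 21, 0]) cylinder(h = 394, r = 21);
  translate([311, 21, 0]) cylinder(h = 394, r = 21);
  translate([21, 324, 0]) cylinder(h = 394, r = 21);
  translate([311, 324, 0]) cylinder(h = 394, r = 21);
}
translate([-422, 274, 0]) {
  translate([0, 0, 394]) cube([332, 345, 40]);
  translate([21, 21, 0]) cylinder(h = 394, r = 21);
  translate([311, 21, 0]) cylinder(h = 394, r = 21);
  translate([21, 324, 0]) cylinder(h = 394, r = 21);
  translate([311, 324, 0]) cylinder(h = 394, r = 21);
}
translate([447, 273, 696]) {
  cube([36, 347, 2159]);
  translate([814, 0, 0]) cube([36, 347, 2159]);
  translate([36, 0, 0]) cube([778, 347, 23]);
  translate([36, 0, 406]) cube([778, 347, 23]);
  translate([36, 0, 812]) cube([778, 347, 23]);
  translate([36, 0, 1218]) cube([778, 347, 23]);
  translate([36, 0, 1624]) cube([778, 347, 23]);
  translate([36, 0, 2030]) cube([778, 347, 23]);
}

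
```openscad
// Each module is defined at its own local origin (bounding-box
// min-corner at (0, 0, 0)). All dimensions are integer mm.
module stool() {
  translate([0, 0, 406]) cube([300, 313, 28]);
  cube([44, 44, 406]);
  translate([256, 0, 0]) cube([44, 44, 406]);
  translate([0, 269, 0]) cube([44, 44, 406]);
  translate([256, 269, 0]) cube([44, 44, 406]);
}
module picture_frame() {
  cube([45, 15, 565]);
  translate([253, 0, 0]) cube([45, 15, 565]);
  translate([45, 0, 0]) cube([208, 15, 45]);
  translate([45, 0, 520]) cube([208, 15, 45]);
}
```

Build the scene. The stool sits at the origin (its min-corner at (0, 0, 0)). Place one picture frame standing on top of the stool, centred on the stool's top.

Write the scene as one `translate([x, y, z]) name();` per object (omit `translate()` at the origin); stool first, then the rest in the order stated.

stool();
translate([1, 149, 434]) picture_frame();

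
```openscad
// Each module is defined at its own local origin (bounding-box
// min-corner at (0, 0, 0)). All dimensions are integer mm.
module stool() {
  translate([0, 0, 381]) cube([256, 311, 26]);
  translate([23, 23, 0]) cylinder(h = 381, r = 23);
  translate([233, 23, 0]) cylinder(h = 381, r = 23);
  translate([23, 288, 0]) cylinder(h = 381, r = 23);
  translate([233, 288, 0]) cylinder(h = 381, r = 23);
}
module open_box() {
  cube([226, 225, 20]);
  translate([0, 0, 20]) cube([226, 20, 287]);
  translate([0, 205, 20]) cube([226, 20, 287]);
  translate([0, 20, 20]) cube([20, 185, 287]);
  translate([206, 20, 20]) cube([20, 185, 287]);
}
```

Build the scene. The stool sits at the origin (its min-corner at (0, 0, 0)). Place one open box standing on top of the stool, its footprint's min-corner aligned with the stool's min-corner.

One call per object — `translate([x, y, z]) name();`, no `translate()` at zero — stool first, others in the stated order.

stool();
translate([0, 0, 407]) open_box();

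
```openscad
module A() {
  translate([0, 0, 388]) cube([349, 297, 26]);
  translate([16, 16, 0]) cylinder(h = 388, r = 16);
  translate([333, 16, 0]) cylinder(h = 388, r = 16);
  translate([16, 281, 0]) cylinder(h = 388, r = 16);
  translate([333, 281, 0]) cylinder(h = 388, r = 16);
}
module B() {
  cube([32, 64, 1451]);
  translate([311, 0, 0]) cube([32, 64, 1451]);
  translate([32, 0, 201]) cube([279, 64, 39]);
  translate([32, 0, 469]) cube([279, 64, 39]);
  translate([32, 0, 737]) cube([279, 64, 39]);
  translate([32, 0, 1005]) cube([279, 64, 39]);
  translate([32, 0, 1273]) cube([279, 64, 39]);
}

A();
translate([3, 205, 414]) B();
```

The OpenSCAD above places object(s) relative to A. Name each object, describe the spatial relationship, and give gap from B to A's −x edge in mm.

A is a stool. B is a ladder. The ladder is on top of the stool. The gap from the ladder to the stool's −x edge is 3 mm.

The ladder's min-x is at 3; the stool's min-x is 0; gap = 3 mm.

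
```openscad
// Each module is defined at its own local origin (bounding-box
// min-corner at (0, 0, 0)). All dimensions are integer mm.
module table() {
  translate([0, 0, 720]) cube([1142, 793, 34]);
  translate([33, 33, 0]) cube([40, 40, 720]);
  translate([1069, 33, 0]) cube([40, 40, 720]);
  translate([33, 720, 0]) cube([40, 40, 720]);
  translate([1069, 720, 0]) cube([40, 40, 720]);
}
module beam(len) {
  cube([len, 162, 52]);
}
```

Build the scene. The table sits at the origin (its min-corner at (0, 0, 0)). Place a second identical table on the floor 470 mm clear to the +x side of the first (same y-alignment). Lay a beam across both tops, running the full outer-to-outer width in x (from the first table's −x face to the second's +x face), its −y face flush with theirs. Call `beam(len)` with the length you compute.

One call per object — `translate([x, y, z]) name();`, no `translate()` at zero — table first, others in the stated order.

table();
translate([1612, 0, 0]) table();
translate([0, 0, 754]) beam(2754);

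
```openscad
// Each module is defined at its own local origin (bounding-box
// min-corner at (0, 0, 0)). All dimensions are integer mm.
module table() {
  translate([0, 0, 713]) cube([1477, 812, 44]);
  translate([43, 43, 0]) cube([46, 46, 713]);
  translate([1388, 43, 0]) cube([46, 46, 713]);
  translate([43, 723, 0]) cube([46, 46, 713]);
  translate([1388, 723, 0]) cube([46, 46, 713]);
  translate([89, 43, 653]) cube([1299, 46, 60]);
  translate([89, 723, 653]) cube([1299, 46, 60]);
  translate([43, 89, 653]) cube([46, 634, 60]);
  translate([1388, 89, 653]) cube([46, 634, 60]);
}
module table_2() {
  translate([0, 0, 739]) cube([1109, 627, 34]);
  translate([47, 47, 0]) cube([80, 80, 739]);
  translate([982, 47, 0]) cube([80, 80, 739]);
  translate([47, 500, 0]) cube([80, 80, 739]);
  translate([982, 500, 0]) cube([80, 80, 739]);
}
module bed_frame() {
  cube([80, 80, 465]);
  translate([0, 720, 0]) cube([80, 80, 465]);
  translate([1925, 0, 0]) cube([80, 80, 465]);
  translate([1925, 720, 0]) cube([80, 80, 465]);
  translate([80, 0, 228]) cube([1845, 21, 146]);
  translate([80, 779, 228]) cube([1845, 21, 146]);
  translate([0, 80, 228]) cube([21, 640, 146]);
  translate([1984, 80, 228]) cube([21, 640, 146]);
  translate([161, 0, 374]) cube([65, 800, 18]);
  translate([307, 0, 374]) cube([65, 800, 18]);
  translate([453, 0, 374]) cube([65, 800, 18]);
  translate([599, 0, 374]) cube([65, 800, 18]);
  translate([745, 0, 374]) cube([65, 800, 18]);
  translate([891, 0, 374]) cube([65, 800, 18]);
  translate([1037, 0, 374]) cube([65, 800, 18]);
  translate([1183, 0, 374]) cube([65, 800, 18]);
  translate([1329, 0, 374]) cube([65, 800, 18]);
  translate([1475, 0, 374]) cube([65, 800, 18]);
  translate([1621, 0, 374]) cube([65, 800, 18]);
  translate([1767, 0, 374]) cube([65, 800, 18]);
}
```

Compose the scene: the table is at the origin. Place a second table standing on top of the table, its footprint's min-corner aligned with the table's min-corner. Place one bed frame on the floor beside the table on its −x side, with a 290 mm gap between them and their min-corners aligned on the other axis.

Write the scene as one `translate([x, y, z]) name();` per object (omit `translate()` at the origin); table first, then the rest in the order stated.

table();
translate([0, 0, 757]) table_2();
translate([-2295, 0, 0]) bed_frame();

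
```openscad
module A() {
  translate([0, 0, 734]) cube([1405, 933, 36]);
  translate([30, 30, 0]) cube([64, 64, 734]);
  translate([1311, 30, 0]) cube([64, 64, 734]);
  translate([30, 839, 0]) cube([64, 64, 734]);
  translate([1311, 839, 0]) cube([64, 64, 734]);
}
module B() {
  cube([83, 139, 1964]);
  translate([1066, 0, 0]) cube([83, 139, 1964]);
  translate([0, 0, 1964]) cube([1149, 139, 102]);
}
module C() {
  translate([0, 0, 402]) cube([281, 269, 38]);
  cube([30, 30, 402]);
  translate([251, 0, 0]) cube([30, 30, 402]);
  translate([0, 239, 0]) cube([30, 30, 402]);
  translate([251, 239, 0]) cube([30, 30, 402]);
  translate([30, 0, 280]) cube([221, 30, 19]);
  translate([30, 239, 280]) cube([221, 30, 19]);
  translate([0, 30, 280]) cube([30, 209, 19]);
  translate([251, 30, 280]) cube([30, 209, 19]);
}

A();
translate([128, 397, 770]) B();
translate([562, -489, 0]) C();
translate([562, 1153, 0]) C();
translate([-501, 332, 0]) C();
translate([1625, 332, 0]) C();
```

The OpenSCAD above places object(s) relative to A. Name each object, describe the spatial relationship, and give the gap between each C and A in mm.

A is a table. B is a door frame. C is a stool. The door frame is on top of the table, centred. Four stools sit around the table at the −y, +y, −x, +x sides. The gap between each stool and the table is 220 mm.

Each stool's nearest face is 220 mm from the table's bounding box.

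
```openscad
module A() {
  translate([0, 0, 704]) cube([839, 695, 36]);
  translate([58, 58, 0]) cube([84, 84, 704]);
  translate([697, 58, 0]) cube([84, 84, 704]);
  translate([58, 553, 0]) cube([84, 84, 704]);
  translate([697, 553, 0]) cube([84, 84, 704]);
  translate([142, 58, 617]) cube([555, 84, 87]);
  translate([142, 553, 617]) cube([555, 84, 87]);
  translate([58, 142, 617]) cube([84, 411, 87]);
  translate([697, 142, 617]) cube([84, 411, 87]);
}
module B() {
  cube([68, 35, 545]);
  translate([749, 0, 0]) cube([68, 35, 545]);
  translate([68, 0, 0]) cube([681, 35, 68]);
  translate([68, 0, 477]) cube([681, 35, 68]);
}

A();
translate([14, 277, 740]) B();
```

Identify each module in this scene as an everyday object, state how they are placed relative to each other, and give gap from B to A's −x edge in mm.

A is a table. B is a picture frame. The picture frame is on top of the table. The gap from the picture frame to the table's −x edge is 14 mm.

The picture frame's min-x is at 14; the table's min-x is 0; gap = 14 mm.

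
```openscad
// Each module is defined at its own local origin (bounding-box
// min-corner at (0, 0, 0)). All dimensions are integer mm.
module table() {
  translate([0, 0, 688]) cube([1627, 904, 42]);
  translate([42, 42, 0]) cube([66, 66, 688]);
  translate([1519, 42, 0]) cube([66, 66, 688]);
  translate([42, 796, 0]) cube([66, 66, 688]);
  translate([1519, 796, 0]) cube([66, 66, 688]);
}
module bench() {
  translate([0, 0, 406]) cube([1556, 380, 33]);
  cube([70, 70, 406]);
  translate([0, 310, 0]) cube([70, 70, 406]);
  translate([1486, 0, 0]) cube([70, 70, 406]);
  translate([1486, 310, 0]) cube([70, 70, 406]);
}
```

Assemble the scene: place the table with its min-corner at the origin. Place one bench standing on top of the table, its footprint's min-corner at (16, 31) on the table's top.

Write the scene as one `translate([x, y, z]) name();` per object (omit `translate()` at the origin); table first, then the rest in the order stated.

table();
translate([16, 31, 730]) bench();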